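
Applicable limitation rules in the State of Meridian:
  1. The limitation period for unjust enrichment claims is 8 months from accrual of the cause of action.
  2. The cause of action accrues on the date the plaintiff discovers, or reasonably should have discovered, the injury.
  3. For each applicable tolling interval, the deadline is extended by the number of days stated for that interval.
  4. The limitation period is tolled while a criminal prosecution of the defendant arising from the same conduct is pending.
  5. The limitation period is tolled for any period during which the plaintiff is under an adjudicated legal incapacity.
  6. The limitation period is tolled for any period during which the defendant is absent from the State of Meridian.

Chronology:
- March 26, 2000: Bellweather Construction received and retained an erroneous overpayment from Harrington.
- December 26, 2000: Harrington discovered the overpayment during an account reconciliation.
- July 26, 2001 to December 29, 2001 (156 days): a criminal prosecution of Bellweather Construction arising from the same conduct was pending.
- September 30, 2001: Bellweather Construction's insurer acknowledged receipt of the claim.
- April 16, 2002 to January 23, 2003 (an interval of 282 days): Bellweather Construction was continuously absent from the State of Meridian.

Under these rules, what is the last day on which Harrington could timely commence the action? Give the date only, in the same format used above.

January 29, 2002

Accrual is tied to discovery, so the period began on December 26, 2000 rather than on March 26, 2000 when the act occurred.
The untolled deadline — 8 months after December 26, 2000 — is August 26, 2001.
Because the pending criminal prosecution ran from July 26, 2001 to December 29, 2001, the deadline is extended by 156 days to January 29, 2002.
The defendant's absence from the jurisdiction starting April 16, 2002 came too late — the period had run on January 29, 2002 — and so does not extend the deadline.
Nothing else in the chronology tolls or restarts the period.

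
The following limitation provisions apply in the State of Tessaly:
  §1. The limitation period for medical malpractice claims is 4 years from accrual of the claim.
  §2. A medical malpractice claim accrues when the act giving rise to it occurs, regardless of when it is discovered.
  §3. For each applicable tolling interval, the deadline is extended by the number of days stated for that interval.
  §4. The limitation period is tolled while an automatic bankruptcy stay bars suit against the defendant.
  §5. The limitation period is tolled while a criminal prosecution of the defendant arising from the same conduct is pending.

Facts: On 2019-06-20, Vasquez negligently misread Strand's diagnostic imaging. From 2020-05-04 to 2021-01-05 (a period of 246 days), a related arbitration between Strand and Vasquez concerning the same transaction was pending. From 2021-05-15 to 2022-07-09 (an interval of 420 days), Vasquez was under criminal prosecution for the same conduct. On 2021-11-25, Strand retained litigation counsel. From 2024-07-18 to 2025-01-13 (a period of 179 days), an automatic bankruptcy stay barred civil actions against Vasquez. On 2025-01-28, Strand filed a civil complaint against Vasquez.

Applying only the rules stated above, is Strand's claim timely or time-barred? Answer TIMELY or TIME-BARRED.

TIMELY

The claim accrued on 2019-06-20, when the wrongful act occurred.
The untolled deadline — 4 years after 2019-06-20 — is 2023-06-20.
Because the pending criminal prosecution ran from 2021-05-15 to 2022-07-09, the deadline is extended by 420 days to 2024-08-13.
The period was tolled for 179 days by the automatic bankruptcy stay (2024-07-18 to 2025-01-13), pushing the deadline to 2025-02-08.
The pending related arbitration from 2020-05-04 to 2021-01-05 does not toll the period, because no stated rule makes a pending arbitration a tolling event.
Nothing else in the chronology tolls or restarts the period.
The 2025-01-28 filing precedes the 2025-02-08 deadline; the claim is timely.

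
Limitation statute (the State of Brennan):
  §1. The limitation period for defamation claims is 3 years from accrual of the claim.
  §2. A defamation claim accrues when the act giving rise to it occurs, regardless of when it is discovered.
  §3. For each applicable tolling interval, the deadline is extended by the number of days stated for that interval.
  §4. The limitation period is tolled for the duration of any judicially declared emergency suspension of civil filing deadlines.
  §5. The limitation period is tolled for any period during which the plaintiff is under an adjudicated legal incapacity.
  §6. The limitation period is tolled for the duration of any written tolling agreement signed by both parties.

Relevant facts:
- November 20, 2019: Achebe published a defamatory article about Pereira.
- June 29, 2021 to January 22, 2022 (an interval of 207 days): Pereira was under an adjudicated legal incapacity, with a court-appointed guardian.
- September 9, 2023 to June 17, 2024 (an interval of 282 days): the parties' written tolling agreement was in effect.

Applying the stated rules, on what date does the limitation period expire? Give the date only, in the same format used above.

June 15, 2023

The claim accrued on November 20, 2019, the date of the act.
Adding the 3 years base period to November 20, 2019 gives a deadline of November 20, 2022, before any tolling.
The plaintiff's legal incapacity from June 29, 2021 to January 22, 2022 tolled the period for 207 days, extending the deadline to June 15, 2023.
The written tolling agreement starting September 9, 2023 came too late — the period had run on June 15, 2023 — and so does not extend the deadline.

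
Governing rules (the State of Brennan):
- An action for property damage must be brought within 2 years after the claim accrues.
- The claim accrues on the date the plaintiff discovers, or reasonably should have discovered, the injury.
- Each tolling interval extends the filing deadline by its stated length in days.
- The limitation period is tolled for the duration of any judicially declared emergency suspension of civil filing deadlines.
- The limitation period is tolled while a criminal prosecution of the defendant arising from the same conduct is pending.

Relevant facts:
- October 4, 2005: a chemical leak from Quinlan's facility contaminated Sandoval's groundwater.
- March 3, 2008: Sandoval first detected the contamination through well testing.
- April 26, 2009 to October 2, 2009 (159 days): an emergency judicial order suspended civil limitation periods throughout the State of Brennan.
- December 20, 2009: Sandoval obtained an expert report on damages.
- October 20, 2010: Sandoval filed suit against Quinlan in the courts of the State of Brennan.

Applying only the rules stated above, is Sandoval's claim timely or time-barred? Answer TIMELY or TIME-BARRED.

TIME-BARRED

Under the discovery rule, the claim accrued on March 3, 2008, when Sandoval discovered the injury — not on the October 4, 2005 date of the underlying act.
2 years from March 3, 2008 is March 3, 2010.
Because the emergency suspension of filing deadlines ran from April 26, 2009 to October 2, 2009, the deadline is extended by 159 days to August 9, 2010.
None of the other events listed affects the running of the period under the stated rules.
Filing on October 20, 2010 missed the August 9, 2010 deadline — the action is time-barred.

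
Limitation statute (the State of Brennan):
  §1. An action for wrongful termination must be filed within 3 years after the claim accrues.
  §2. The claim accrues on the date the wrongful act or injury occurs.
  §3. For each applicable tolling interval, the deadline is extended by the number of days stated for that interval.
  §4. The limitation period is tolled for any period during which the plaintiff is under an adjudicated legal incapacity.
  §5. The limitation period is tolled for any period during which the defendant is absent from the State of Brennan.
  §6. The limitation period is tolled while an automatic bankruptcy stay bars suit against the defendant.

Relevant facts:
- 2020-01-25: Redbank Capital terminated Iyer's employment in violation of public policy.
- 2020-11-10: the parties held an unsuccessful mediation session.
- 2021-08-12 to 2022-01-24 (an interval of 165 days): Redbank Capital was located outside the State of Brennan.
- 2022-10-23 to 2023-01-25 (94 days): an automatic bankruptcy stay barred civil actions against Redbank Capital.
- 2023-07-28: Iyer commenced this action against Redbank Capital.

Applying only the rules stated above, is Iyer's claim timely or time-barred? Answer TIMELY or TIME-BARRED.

TIMELY

The claim accrued on 2020-01-25, the date of the act.
3 years from 2020-01-25 is 2023-01-25.
The period was tolled for 165 days by the defendant's absence from the jurisdiction (2021-08-12 to 2022-01-24), pushing the deadline to 2023-07-09.
The automatic bankruptcy stay from 2022-10-23 to 2023-01-25 tolled the period for 94 days, extending the deadline to 2023-10-11.
None of the other events listed affects the running of the period under the stated rules.
The 2023-07-28 filing precedes the 2023-10-11 deadline; the claim is timely.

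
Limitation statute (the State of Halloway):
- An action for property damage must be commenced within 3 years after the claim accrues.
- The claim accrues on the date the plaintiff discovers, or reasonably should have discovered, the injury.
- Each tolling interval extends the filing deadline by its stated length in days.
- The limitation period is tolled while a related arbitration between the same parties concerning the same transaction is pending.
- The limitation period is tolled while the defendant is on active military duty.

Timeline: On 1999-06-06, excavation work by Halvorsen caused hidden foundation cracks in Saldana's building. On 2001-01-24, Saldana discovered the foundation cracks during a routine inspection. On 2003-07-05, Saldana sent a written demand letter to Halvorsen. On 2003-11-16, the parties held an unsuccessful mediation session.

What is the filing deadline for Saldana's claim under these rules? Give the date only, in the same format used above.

2004-01-24

The claim did not accrue until Saldana discovered the injury on 2001-01-24; the 1999-06-06 act date does not start the clock under the stated rule.
The untolled deadline — 3 years after 2001-01-24 — is 2004-01-24.
None of the other events listed affects the running of the period under the stated rules.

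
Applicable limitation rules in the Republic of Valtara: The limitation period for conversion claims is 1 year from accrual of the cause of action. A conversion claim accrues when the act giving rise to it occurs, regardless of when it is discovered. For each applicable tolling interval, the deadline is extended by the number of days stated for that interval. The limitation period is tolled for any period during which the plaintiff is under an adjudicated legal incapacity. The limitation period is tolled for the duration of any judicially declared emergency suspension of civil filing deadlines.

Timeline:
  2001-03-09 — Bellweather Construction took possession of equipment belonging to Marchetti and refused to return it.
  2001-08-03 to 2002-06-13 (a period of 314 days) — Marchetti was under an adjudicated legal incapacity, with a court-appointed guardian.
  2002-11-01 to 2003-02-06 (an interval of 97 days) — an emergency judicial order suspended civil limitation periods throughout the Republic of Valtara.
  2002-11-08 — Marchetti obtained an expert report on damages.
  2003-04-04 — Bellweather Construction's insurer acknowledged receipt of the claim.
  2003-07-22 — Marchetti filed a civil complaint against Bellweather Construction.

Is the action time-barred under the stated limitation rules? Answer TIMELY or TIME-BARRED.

The limitation period began to run on 2001-03-09.
Adding the 1 year base period to 2001-03-09 gives a deadline of 2002-03-09, before any tolling.
The plaintiff's legal incapacity from 2001-08-03 to 2002-06-13 tolled the period for 314 days, extending the deadline to 2003-01-17.
The period was tolled for 97 days by the emergency suspension of filing deadlines (2002-11-01 to 2003-02-06), pushing the deadline to 2003-04-24.
Nothing else in the chronology tolls or restarts the period.
Marchetti filed on 2003-07-22, after the 2003-04-24 deadline, so the action is time-barred.

TIME-BARRED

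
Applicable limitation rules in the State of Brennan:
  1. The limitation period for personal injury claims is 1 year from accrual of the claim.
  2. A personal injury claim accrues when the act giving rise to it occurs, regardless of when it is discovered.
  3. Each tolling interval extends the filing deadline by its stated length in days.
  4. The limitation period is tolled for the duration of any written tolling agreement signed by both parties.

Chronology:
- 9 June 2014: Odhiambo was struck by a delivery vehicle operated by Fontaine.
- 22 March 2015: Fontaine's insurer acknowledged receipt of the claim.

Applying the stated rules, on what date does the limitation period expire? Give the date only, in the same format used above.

9 June 2015

The claim accrued on 9 June 2014, the date of the act.
The untolled deadline — 1 year after 9 June 2014 — is 9 June 2015.
The other events in the timeline have no effect on the limitation period under the stated rules.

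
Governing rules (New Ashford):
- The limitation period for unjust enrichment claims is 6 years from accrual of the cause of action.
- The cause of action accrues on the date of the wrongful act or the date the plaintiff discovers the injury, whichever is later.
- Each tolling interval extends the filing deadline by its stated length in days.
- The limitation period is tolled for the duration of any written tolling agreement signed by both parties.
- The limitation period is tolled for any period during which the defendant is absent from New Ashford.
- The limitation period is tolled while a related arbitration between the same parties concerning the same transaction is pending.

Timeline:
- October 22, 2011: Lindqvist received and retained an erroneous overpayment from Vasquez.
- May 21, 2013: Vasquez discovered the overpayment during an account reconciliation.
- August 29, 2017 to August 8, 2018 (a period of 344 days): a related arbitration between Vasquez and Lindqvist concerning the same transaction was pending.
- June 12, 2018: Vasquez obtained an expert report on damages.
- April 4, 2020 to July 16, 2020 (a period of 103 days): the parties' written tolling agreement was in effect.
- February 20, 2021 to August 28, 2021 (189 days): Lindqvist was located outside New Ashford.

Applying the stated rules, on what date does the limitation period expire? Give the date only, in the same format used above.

August 10, 2020

Because discovery on May 21, 2013 post-dates the October 22, 2011 act, accrual under the later-of rule falls on May 21, 2013.
Adding the 6 years base period to May 21, 2013 gives a deadline of May 21, 2019, before any tolling.
The period was tolled for 344 days by the pending related arbitration (August 29, 2017 to August 8, 2018), pushing the deadline to April 29, 2020.
The written tolling agreement from April 4, 2020 to July 16, 2020 tolled the period for 103 days, extending the deadline to August 10, 2020.
The defendant's absence from the jurisdiction from February 20, 2021 to August 28, 2021 began after the period had already run on August 10, 2020, so it has no tolling effect.
The other events in the timeline have no effect on the limitation period under the stated rules.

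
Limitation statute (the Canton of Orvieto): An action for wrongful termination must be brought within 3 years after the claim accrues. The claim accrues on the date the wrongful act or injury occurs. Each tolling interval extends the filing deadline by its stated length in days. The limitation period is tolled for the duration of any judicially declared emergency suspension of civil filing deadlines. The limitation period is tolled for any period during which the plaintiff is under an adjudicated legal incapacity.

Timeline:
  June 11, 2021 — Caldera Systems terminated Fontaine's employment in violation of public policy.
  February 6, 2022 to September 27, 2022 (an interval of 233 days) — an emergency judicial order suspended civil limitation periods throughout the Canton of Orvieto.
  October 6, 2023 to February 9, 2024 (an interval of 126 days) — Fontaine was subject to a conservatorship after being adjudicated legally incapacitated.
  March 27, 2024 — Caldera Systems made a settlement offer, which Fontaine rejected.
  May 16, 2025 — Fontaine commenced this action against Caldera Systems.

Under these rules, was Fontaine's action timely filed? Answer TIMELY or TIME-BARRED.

TIMELY

The claim accrued on June 11, 2021, when the wrongful act occurred.
Adding the 3 years base period to June 11, 2021 gives a deadline of June 11, 2024, before any tolling.
Because the emergency suspension of filing deadlines ran from February 6, 2022 to September 27, 2022, the deadline is extended by 233 days to January 30, 2025.
Because the plaintiff's legal incapacity ran from October 6, 2023 to February 9, 2024, the deadline is extended by 126 days to June 5, 2025.
The other events in the timeline have no effect on the limitation period under the stated rules.
Filing on May 16, 2025 beat the June 5, 2025 deadline — the action is timely.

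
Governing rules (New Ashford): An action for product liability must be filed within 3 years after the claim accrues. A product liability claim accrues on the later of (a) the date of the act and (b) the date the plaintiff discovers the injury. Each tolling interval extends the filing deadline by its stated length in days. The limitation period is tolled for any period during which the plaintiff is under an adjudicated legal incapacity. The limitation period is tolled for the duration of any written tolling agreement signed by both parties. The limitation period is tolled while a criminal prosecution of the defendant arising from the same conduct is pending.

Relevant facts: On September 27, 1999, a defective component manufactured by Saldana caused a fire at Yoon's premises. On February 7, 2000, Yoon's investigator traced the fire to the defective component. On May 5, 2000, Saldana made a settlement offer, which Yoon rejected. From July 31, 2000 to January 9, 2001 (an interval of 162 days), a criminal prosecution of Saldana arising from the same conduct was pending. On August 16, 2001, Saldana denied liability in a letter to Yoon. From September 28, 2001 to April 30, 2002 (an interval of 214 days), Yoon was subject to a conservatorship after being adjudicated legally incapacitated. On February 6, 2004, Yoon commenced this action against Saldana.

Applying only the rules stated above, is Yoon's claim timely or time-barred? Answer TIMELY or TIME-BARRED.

TIMELY

The claim accrued on February 7, 2000 — the later of the September 27, 1999 act and the February 7, 2000 discovery.
Adding the 3 years base period to February 7, 2000 gives a deadline of February 7, 2003, before any tolling.
Because the pending criminal prosecution ran from July 31, 2000 to January 9, 2001, the deadline is extended by 162 days to July 19, 2003.
The period was tolled for 214 days by the plaintiff's legal incapacity (September 28, 2001 to April 30, 2002), pushing the deadline to February 18, 2004.
Nothing else in the chronology tolls or restarts the period.
Filing on February 6, 2004 beat the February 18, 2004 deadline — the action is timely.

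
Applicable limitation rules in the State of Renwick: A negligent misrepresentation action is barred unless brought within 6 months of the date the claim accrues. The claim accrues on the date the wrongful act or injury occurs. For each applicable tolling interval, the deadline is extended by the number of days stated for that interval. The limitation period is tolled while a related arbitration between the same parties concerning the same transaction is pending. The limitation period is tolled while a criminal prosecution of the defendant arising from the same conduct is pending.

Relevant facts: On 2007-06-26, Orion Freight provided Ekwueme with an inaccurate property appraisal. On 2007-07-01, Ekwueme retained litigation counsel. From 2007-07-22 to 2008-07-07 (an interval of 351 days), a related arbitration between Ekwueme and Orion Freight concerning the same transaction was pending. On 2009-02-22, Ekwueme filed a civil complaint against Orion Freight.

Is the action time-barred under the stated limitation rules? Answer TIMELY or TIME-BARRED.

TIME-BARRED

The claim accrued on 2007-06-26, when the wrongful act occurred.
6 months from 2007-06-26 is 2007-12-26.
The period was tolled for 351 days by the pending related arbitration (2007-07-22 to 2008-07-07), pushing the deadline to 2008-12-11.
The other events in the timeline have no effect on the limitation period under the stated rules.
Filing on 2009-02-22 missed the 2008-12-11 deadline — the action is time-barred.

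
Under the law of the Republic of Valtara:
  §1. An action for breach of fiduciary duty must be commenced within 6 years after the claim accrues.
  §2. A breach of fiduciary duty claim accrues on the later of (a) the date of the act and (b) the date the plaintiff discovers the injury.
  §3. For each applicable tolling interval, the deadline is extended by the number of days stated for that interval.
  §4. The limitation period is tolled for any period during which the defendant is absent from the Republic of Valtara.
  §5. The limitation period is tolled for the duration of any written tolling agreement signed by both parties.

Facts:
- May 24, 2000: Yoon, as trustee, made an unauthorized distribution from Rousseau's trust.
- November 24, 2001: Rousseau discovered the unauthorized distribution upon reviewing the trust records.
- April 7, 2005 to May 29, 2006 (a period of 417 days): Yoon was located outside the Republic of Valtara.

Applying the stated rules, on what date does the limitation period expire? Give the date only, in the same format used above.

January 14, 2009

The claim accrued on November 24, 2001 — the later of the May 24, 2000 act and the November 24, 2001 discovery.
Adding the 6 years base period to November 24, 2001 gives a deadline of November 24, 2007, before any tolling.
The period was tolled for 417 days by the defendant's absence from the jurisdiction (April 7, 2005 to May 29, 2006), pushing the deadline to January 14, 2009.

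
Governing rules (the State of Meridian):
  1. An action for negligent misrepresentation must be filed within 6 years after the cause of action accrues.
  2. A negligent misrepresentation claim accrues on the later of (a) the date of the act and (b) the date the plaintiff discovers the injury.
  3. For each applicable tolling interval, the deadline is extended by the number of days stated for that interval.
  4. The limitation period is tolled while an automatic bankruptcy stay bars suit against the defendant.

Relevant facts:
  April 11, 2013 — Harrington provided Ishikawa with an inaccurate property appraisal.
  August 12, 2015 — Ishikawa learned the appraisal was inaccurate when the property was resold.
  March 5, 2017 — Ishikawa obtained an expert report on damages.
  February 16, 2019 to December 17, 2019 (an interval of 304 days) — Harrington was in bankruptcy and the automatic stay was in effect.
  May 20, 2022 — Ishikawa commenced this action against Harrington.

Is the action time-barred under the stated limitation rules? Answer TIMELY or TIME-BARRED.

TIMELY

The claim accrued on August 12, 2015 — the later of the April 11, 2013 act and the August 12, 2015 discovery.
6 years from August 12, 2015 is August 12, 2021.
Because the automatic bankruptcy stay ran from February 16, 2019 to December 17, 2019, the deadline is extended by 304 days to June 12, 2022.
Nothing else in the chronology tolls or restarts the period.
Ishikawa filed on May 20, 2022, before the June 12, 2022 deadline, so the action is timely.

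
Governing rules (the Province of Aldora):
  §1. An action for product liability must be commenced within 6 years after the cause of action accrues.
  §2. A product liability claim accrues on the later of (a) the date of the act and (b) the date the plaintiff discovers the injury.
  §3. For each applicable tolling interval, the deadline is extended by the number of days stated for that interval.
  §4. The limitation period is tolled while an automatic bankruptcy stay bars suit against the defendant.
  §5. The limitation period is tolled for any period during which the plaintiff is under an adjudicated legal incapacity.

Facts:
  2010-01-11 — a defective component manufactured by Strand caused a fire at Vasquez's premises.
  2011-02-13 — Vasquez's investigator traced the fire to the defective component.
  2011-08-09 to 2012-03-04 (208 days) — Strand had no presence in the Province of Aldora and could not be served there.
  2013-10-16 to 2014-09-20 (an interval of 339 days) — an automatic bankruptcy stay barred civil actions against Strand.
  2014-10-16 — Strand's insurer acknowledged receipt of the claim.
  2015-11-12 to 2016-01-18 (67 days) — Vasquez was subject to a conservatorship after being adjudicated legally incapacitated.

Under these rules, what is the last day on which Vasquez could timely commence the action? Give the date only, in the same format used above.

2018-03-26

The claim accrued on 2011-02-13 — the later of the 2010-01-11 act and the 2011-02-13 discovery.
6 years from 2011-02-13 is 2017-02-13.
The automatic bankruptcy stay from 2013-10-16 to 2014-09-20 tolled the period for 339 days, extending the deadline to 2018-01-18.
The plaintiff's legal incapacity from 2015-11-12 to 2016-01-18 tolled the period for 67 days, extending the deadline to 2018-03-26.
No stated provision tolls the period for the defendant's absence, so the interval from 2011-08-09 to 2012-03-04 has no effect on the deadline.
The other events in the timeline have no effect on the limitation period under the stated rules.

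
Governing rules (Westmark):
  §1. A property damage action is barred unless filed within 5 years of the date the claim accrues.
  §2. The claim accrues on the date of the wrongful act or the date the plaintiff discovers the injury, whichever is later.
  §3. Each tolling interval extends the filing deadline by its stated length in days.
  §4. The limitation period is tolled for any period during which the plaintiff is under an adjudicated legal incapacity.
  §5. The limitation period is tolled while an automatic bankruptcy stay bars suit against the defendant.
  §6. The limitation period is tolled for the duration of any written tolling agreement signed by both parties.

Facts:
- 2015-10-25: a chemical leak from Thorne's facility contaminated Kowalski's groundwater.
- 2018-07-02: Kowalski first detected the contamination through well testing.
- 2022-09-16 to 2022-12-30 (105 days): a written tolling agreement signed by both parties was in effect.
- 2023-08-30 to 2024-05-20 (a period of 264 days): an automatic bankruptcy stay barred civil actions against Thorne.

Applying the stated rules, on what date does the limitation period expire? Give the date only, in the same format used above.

Because discovery on 2018-07-02 post-dates the 2015-10-25 act, accrual under the later-of rule falls on 2018-07-02.
The untolled deadline — 5 years after 2018-07-02 — is 2023-07-02.
The period was tolled for 105 days by the written tolling agreement (2022-09-16 to 2022-12-30), pushing the deadline to 2023-10-15.
The period was tolled for 264 days by the automatic bankruptcy stay (2023-08-30 to 2024-05-20), pushing the deadline to 2024-07-05.

2024-07-05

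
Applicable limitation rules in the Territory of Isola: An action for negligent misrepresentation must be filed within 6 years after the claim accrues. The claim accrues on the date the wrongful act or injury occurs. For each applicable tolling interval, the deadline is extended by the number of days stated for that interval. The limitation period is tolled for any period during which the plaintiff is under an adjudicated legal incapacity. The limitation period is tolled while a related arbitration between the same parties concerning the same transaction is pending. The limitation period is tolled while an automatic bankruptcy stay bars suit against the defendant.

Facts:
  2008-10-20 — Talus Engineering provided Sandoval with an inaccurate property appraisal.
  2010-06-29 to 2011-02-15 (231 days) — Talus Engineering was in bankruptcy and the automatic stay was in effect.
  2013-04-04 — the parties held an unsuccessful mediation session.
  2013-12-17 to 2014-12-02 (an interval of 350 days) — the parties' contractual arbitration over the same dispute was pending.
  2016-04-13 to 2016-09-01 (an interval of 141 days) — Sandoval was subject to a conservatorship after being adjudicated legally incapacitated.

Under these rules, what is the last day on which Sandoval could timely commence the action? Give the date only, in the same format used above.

The claim accrued on 2008-10-20, when the wrongful act occurred.
The untolled deadline — 6 years after 2008-10-20 — is 2014-10-20.
The automatic bankruptcy stay from 2010-06-29 to 2011-02-15 tolled the period for 231 days, extending the deadline to 2015-06-08.
The period was tolled for 350 days by the pending related arbitration (2013-12-17 to 2014-12-02), pushing the deadline to 2016-05-23.
The period was tolled for 141 days by the plaintiff's legal incapacity (2016-04-13 to 2016-09-01), pushing the deadline to 2016-10-11.
None of the other events listed affects the running of the period under the stated rules.

2016-10-11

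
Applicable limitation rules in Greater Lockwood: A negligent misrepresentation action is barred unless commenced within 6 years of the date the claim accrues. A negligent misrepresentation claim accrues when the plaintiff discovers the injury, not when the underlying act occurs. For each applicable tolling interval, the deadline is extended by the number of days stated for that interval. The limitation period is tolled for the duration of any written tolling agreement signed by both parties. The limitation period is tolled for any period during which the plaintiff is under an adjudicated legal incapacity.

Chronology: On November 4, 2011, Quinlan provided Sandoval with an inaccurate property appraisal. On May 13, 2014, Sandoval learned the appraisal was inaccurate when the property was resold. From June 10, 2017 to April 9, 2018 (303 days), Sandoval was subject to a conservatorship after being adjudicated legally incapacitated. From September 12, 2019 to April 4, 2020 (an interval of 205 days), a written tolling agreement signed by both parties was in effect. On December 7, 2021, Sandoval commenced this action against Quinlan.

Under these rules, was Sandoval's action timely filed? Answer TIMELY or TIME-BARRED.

The claim did not accrue until Sandoval discovered the injury on May 13, 2014; the November 4, 2011 act date does not start the clock under the stated rule.
The untolled deadline — 6 years after May 13, 2014 — is May 13, 2020.
Because the plaintiff's legal incapacity ran from June 10, 2017 to April 9, 2018, the deadline is extended by 303 days to March 12, 2021.
The written tolling agreement from September 12, 2019 to April 4, 2020 tolled the period for 205 days, extending the deadline to October 3, 2021.
Filing on December 7, 2021 missed the October 3, 2021 deadline — the action is time-barred.

TIME-BARRED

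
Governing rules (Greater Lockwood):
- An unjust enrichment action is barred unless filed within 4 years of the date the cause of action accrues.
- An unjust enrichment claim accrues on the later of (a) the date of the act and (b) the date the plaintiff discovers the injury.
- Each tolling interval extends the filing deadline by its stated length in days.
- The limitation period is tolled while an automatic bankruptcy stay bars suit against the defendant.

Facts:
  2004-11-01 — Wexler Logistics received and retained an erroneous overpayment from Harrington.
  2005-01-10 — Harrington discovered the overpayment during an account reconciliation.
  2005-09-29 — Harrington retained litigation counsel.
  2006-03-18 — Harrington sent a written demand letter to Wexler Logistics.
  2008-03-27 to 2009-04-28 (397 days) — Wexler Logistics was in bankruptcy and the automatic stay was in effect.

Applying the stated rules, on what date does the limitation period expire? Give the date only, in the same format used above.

2010-02-11

Taking the later of the act (2004-11-01) and discovery (2005-01-10), the claim accrued on 2005-01-10.
The untolled deadline — 4 years after 2005-01-10 — is 2009-01-10.
Because the automatic bankruptcy stay ran from 2008-03-27 to 2009-04-28, the deadline is extended by 397 days to 2010-02-11.
Nothing else in the chronology tolls or restarts the period.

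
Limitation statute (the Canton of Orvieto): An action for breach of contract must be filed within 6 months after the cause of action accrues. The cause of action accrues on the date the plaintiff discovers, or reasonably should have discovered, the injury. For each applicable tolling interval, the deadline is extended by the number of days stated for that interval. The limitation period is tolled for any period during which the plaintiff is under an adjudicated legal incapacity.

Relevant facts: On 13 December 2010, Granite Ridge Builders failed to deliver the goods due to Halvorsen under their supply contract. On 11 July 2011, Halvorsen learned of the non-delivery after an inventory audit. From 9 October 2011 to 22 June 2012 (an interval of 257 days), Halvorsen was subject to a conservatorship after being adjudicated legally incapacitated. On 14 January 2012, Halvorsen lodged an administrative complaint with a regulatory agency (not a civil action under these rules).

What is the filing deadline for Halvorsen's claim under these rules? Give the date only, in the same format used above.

Accrual is tied to discovery, so the period began on 11 July 2011 rather than on 13 December 2010 when the act occurred.
6 months from 11 July 2011 is 11 January 2012.
The period was tolled for 257 days by the plaintiff's legal incapacity (9 October 2011 to 22 June 2012), pushing the deadline to 24 September 2012.
None of the other events listed affects the running of the period under the stated rules.

24 September 2012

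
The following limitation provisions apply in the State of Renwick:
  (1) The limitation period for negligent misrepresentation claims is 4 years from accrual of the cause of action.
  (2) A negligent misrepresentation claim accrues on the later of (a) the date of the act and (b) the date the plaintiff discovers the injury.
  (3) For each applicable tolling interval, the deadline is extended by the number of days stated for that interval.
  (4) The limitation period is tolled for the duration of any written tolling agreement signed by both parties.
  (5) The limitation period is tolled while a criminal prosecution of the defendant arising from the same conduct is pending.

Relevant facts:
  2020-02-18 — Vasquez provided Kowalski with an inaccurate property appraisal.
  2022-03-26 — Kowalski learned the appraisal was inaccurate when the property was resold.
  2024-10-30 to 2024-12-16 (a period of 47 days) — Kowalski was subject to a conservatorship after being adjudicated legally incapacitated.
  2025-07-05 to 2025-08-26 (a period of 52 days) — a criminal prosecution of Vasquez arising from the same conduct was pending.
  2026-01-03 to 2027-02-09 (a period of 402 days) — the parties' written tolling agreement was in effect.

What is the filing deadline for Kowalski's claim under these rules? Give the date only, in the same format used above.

Because discovery on 2022-03-26 post-dates the 2020-02-18 act, accrual under the later-of rule falls on 2022-03-26.
The untolled deadline — 4 years after 2022-03-26 — is 2026-03-26.
Because the pending criminal prosecution ran from 2025-07-05 to 2025-08-26, the deadline is extended by 52 days to 2026-05-17.
The written tolling agreement from 2026-01-03 to 2027-02-09 tolled the period for 402 days, extending the deadline to 2027-06-23.
Although the plaintiff's incapacity ran from 2024-10-30 to 2024-12-16, the stated rules do not make that a tolling event, so it is disregarded.

2027-06-23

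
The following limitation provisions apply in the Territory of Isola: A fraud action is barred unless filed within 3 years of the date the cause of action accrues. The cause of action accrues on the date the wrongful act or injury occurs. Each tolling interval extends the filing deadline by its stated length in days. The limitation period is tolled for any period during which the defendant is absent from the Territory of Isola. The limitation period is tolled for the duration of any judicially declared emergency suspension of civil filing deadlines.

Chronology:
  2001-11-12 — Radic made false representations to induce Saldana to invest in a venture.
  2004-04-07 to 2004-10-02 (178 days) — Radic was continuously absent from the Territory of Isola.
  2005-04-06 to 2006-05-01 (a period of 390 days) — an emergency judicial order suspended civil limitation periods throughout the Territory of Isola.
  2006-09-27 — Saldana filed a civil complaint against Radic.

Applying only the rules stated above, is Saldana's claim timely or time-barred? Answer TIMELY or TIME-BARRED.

TIME-BARRED

The cause of action accrued on 2001-11-12, the date of the act.
3 years from 2001-11-12 is 2004-11-12.
The period was tolled for 178 days by the defendant's absence from the jurisdiction (2004-04-07 to 2004-10-02), pushing the deadline to 2005-05-09.
Because the emergency suspension of filing deadlines ran from 2005-04-06 to 2006-05-01, the deadline is extended by 390 days to 2006-06-03.
Filing on 2006-09-27 missed the 2006-06-03 deadline — the action is time-barred.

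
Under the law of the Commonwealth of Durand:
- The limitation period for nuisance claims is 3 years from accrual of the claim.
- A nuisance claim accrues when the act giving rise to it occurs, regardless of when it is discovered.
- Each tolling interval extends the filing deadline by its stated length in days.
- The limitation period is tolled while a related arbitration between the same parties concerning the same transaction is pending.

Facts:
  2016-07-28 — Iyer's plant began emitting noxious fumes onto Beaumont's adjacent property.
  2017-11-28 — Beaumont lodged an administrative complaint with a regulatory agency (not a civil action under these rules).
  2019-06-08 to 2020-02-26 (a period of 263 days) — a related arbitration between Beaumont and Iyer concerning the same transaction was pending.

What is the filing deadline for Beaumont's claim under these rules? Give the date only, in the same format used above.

The claim accrued on 2016-07-28, the date of the act.
The untolled deadline — 3 years after 2016-07-28 — is 2019-07-28.
The period was tolled for 263 days by the pending related arbitration (2019-06-08 to 2020-02-26), pushing the deadline to 2020-04-16.
The other events in the timeline have no effect on the limitation period under the stated rules.

2020-04-16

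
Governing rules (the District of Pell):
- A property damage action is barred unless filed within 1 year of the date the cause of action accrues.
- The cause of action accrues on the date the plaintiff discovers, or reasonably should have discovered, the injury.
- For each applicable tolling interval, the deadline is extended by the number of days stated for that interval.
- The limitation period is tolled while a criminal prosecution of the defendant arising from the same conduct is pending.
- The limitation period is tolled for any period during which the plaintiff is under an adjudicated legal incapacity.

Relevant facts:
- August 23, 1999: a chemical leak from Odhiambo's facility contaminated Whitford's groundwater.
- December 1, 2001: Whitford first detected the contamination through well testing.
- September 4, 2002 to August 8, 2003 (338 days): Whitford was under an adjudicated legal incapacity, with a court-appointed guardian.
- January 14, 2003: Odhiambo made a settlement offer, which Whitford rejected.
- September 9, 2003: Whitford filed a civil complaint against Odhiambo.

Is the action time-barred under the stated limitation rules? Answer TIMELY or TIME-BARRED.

Accrual is tied to discovery, so the period began on December 1, 2001 rather than on August 23, 1999 when the act occurred.
Adding the 1 year base period to December 1, 2001 gives a deadline of December 1, 2002, before any tolling.
Because the plaintiff's legal incapacity ran from September 4, 2002 to August 8, 2003, the deadline is extended by 338 days to November 4, 2003.
Nothing else in the chronology tolls or restarts the period.
Filing on September 9, 2003 beat the November 4, 2003 deadline — the action is timely.

TIMELY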